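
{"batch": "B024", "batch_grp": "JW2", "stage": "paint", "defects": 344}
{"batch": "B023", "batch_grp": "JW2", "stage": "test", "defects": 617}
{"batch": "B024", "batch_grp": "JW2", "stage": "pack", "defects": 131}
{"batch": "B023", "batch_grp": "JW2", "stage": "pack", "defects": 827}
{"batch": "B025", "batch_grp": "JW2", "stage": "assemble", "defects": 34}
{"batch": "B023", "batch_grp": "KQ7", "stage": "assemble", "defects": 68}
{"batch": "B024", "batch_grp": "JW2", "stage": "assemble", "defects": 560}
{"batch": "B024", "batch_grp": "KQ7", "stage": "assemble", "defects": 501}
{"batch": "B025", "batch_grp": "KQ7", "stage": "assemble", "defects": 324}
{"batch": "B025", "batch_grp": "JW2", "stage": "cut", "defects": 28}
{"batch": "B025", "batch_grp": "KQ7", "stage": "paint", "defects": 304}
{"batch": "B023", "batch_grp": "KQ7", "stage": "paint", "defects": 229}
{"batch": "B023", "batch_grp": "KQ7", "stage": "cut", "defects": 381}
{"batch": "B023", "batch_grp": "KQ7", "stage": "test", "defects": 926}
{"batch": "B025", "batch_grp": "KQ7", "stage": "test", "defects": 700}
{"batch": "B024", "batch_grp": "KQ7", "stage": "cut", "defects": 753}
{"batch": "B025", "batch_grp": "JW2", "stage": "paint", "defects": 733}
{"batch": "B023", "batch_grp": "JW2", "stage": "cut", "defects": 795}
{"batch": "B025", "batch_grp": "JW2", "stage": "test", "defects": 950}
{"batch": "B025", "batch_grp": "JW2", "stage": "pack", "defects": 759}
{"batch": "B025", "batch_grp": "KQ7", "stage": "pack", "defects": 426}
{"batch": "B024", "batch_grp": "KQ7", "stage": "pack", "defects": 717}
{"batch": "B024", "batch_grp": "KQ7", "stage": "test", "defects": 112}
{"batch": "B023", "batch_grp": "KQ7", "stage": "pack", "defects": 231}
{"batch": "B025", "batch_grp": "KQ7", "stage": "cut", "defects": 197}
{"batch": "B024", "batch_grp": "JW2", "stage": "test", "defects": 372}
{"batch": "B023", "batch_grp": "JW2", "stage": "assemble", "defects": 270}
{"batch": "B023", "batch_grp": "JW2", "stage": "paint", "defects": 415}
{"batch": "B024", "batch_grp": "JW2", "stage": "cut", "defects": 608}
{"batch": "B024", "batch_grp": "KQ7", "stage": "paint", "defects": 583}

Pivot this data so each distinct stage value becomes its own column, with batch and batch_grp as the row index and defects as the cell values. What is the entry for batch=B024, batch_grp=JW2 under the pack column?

Wide layout: rows indexed by batch and batch_grp, columns are the 5 distinct stage values (paint, test, pack, assemble, cut).
Cell (batch=B024, batch_grp=JW2, stage=pack) draws from the long row where batch=B024, batch_grp=JW2 and stage=pack, which has defects=131.

131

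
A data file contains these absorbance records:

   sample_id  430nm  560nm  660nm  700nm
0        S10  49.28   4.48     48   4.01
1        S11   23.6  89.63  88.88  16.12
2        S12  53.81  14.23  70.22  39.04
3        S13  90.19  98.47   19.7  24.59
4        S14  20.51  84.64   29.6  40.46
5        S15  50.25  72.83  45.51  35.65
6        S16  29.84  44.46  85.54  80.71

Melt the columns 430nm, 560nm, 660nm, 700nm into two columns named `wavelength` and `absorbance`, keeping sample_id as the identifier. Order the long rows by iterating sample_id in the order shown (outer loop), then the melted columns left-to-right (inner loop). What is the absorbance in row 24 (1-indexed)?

28 rows total (7 × 4). Row 24: index ⌊(24-1)/4⌋ = 5 into sample_id → S15; (24-1) mod 4 = 3 into the melted columns → 700nm.
So row 24 is (S15, 700nm, 35.65); absorbance = 35.65.

35.65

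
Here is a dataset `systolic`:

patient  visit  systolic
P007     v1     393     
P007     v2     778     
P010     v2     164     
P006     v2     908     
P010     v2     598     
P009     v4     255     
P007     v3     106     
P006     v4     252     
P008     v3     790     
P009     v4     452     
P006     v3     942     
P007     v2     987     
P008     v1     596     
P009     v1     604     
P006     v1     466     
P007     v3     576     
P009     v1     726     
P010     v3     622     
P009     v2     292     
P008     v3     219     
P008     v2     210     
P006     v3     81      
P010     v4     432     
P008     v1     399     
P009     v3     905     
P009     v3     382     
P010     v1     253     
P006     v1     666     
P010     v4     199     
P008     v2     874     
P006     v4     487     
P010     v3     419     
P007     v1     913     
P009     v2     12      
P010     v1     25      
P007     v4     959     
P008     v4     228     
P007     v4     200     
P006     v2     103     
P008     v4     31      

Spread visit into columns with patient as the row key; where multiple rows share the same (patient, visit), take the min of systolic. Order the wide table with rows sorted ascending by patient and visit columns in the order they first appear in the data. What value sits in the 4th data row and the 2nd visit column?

With rows sorted ascending by patient, row 4 is patient=P009. visit columns in first-appearance order: v1, v2, v4, v3; column 2 is v2.
Long rows with patient=P009, visit=v2: min(292, 12) = 12.

12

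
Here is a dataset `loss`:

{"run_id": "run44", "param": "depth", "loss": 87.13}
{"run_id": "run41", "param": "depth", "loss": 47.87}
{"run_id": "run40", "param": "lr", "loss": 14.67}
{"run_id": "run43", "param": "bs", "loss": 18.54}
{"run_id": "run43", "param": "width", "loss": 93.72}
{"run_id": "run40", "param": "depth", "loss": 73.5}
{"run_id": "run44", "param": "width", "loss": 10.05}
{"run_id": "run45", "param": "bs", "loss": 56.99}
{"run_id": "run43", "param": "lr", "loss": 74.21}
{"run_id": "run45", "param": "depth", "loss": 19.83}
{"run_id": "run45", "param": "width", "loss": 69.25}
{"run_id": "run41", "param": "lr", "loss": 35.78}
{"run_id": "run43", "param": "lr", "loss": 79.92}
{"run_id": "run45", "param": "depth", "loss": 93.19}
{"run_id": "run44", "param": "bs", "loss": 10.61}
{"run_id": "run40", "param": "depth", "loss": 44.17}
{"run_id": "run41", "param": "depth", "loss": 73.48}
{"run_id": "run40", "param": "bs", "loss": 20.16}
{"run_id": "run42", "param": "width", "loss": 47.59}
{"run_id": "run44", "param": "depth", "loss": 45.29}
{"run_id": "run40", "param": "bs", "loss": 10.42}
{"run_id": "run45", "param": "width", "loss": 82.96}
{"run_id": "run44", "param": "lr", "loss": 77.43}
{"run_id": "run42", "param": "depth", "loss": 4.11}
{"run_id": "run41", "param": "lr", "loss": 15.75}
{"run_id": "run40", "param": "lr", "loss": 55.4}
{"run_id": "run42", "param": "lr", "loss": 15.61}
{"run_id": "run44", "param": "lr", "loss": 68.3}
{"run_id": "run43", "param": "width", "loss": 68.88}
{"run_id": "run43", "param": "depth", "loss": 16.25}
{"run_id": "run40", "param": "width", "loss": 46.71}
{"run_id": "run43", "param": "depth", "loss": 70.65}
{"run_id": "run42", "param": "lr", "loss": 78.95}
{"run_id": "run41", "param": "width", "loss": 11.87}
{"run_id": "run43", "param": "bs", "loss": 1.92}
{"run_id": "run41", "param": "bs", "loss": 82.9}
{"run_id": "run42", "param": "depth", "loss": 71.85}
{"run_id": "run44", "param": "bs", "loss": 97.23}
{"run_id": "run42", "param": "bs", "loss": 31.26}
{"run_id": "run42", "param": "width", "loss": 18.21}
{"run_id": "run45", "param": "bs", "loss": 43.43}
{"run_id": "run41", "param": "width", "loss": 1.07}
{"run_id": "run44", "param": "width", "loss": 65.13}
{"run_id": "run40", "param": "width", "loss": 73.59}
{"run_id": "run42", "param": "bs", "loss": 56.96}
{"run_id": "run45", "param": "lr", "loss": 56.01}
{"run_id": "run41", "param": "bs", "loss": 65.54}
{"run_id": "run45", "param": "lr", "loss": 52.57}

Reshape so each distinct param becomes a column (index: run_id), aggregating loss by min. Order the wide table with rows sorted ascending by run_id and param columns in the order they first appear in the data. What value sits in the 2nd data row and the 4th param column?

1.07

With rows sorted ascending by run_id, row 2 is run_id=run41. param columns in first-appearance order: depth, lr, bs, width; column 4 is width.
Long rows with run_id=run41, param=width: min(11.87, 1.07) = 1.07.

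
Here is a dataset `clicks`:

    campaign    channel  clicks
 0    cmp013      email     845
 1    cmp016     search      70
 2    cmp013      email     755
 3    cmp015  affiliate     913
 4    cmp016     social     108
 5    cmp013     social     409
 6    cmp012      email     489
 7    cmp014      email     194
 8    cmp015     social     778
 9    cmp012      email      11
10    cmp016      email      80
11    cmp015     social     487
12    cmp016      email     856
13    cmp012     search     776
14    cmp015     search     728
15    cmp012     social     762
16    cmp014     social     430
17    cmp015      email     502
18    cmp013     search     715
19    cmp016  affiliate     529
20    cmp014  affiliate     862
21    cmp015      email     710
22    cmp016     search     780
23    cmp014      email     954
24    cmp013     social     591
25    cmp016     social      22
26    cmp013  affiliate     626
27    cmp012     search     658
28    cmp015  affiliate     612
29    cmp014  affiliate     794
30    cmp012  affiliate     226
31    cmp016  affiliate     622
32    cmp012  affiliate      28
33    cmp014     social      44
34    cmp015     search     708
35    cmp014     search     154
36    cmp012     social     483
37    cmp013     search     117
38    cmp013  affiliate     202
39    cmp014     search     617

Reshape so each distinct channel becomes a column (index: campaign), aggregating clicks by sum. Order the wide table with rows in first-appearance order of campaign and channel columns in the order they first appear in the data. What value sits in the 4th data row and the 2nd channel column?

1434

With rows in first-appearance order of campaign, row 4 is campaign=cmp012. channel columns in first-appearance order: email, search, affiliate, social; column 2 is search.
Long rows with campaign=cmp012, channel=search: 776 + 658 = 1434.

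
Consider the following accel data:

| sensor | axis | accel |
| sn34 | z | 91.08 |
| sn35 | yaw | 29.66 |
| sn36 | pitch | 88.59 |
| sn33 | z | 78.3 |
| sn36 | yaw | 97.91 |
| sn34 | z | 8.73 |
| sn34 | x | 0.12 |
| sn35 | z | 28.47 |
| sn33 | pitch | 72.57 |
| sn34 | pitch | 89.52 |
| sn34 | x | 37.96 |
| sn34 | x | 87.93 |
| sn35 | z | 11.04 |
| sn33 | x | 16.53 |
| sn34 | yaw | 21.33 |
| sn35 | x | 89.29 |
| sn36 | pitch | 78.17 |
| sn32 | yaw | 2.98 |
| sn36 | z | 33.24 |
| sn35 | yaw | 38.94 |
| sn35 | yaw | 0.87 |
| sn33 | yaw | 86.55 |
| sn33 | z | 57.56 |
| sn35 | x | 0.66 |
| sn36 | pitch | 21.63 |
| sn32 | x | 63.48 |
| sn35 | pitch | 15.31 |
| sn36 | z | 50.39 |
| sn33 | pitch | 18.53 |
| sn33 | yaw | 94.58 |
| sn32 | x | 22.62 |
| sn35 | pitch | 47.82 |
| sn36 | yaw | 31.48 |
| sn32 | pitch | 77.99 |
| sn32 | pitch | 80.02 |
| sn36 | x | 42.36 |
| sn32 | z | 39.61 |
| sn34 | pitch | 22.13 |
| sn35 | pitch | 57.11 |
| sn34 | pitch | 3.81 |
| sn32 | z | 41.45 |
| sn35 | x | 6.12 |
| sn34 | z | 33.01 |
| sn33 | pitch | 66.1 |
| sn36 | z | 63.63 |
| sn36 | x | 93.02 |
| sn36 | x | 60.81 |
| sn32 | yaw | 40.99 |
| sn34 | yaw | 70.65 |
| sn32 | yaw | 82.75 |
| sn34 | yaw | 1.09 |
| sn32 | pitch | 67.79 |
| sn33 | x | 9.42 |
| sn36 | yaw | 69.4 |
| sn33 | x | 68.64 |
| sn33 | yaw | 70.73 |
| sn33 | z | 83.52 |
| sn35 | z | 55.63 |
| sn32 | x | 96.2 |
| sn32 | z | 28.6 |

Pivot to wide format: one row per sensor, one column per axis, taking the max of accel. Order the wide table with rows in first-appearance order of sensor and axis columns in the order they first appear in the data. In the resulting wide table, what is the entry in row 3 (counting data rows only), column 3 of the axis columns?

88.59

With rows in first-appearance order of sensor, row 3 is sensor=sn36. axis columns in first-appearance order: z, yaw, pitch, x; column 3 is pitch.
Long rows with sensor=sn36, axis=pitch: max(88.59, 78.17, 21.63) = 88.59.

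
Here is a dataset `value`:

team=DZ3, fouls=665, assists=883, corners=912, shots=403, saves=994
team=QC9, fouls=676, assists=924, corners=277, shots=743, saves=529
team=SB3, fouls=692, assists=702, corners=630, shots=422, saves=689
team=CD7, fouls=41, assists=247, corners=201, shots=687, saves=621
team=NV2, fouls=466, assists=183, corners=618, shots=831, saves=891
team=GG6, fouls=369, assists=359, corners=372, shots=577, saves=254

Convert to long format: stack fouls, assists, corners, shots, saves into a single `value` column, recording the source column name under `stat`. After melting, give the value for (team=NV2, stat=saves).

Unpivoting turns each (team, wide-column) pair into one long row.
The wide cell at row NV2, column saves holds 891, so the long row (NV2, saves) has value=891.

891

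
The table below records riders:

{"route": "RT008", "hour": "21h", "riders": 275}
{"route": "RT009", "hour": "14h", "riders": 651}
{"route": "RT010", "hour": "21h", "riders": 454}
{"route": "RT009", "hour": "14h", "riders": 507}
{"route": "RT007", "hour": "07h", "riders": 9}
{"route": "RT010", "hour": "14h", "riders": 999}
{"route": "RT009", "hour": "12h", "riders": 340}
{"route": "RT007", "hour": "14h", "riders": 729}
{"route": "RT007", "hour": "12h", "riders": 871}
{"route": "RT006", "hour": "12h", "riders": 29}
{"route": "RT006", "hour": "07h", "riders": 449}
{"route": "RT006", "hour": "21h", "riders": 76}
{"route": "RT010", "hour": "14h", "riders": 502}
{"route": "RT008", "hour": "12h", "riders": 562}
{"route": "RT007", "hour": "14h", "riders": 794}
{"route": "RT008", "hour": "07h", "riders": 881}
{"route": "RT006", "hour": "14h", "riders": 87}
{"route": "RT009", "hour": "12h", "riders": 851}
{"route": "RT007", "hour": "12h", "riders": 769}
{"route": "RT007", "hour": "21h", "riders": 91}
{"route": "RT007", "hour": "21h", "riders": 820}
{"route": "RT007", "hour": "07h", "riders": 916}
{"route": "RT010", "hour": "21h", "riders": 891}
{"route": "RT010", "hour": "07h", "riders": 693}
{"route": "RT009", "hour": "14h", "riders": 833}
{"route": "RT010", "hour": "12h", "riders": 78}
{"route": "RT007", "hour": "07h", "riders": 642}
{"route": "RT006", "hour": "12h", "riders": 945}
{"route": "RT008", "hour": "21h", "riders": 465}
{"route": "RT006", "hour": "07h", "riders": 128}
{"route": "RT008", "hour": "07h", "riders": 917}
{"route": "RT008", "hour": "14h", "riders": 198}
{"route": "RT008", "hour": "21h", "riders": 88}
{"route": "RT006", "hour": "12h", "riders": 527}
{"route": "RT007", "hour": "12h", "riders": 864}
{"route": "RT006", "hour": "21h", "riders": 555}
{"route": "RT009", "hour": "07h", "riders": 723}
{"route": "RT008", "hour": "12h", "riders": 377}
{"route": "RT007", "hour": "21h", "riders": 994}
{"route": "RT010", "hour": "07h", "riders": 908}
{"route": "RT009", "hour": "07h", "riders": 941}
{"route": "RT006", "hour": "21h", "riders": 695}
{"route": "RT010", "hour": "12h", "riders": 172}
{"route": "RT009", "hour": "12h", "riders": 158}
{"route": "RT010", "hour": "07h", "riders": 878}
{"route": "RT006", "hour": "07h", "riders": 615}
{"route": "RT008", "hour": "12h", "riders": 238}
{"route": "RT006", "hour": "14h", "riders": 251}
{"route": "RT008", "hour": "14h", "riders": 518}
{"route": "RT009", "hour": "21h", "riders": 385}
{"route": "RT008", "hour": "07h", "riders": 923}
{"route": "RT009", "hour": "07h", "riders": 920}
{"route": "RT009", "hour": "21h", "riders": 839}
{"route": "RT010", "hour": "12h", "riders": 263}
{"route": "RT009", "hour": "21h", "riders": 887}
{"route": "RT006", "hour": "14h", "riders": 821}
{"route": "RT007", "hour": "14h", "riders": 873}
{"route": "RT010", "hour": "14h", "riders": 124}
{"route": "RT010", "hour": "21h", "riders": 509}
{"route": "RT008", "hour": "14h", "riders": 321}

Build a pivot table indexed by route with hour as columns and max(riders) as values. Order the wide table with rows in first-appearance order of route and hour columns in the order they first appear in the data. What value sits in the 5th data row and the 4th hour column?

With rows in first-appearance order of route, row 5 is route=RT006. hour columns in first-appearance order: 21h, 14h, 07h, 12h; column 4 is 12h.
Long rows with route=RT006, hour=12h: max(29, 945, 527) = 945.

945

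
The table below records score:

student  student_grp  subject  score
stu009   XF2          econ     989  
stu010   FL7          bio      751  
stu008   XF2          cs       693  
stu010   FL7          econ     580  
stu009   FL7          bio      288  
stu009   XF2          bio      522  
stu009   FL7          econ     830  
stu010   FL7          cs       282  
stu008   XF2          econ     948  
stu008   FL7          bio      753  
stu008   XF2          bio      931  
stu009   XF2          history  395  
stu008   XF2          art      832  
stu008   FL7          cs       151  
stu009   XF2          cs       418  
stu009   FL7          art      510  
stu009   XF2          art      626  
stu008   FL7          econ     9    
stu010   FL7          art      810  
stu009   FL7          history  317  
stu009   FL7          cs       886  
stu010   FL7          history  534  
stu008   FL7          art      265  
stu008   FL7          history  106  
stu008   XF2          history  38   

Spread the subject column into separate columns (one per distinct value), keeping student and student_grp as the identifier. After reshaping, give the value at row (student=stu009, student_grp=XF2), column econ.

Wide layout: rows indexed by student and student_grp, columns are the 5 distinct subject values (econ, bio, cs, history, art).
Cell (student=stu009, student_grp=XF2, subject=econ) draws from the long row where student=stu009, student_grp=XF2 and subject=econ, which has score=989.

989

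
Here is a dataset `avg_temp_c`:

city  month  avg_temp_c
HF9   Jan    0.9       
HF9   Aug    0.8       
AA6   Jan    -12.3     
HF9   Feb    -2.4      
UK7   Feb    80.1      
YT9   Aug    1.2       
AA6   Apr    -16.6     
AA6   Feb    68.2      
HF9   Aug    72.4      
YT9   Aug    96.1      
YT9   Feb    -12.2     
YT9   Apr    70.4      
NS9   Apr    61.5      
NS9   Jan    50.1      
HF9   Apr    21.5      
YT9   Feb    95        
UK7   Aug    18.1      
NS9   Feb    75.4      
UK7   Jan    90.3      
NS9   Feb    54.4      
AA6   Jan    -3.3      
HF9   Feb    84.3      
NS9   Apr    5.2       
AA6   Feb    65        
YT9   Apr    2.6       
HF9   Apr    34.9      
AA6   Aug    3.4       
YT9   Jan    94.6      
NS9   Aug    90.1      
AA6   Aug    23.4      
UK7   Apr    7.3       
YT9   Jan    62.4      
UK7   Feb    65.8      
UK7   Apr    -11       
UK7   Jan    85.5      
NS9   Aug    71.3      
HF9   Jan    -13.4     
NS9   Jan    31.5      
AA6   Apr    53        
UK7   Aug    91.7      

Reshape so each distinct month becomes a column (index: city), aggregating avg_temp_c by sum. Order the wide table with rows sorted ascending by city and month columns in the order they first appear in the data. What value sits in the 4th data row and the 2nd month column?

109.8

With rows sorted ascending by city, row 4 is city=UK7. month columns in first-appearance order: Jan, Aug, Feb, Apr; column 2 is Aug.
Long rows with city=UK7, month=Aug: 18.1 + 91.7 = 109.8.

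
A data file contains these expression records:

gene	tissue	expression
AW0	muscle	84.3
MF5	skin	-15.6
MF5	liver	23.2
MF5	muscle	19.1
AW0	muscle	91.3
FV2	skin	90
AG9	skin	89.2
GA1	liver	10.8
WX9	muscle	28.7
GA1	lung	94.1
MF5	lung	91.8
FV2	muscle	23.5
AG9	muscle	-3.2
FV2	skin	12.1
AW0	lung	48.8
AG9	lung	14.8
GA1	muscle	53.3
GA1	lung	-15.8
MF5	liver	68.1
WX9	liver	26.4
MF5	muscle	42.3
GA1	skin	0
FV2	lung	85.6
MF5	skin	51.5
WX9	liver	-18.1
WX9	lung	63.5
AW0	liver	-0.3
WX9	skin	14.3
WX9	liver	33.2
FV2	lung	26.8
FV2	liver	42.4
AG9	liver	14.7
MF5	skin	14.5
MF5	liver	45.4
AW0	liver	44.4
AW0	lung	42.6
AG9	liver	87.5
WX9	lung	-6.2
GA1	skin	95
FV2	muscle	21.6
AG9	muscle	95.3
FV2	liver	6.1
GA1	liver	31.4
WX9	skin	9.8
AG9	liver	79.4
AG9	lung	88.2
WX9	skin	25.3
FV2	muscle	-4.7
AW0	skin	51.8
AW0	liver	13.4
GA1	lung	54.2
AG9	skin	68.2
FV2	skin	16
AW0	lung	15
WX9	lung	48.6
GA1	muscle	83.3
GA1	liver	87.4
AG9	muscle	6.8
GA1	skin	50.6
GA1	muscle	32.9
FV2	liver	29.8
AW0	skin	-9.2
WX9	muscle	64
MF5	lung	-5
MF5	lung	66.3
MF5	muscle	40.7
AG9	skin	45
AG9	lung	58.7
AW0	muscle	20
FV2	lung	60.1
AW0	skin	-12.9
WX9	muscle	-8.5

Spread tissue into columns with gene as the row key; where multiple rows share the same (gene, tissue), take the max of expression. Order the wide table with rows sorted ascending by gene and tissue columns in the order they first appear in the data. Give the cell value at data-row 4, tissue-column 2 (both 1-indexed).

With rows sorted ascending by gene, row 4 is gene=GA1. tissue columns in first-appearance order: muscle, skin, liver, lung; column 2 is skin.
Long rows with gene=GA1, tissue=skin: max(0, 95, 50.6) = 95.

95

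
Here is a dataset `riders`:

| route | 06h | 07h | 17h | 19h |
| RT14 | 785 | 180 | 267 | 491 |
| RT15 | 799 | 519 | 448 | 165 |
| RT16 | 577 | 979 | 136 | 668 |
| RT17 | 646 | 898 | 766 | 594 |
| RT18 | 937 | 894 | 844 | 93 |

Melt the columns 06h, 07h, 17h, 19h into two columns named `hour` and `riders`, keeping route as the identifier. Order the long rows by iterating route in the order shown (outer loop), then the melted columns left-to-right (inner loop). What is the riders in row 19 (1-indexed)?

844

20 rows total (5 × 4). Row 19: index ⌊(19-1)/4⌋ = 4 into route → RT18; (19-1) mod 4 = 2 into the melted columns → 17h.
So row 19 is (RT18, 17h, 844); riders = 844.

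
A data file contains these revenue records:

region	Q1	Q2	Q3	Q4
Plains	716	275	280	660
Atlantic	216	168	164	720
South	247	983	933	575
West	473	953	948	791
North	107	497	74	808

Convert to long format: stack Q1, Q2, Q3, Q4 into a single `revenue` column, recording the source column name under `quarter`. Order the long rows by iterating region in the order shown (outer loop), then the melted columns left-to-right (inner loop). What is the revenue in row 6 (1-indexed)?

168

20 rows total (5 × 4). Row 6: index ⌊(6-1)/4⌋ = 1 into region → Atlantic; (6-1) mod 4 = 1 into the melted columns → Q2.
So row 6 is (Atlantic, Q2, 168); revenue = 168.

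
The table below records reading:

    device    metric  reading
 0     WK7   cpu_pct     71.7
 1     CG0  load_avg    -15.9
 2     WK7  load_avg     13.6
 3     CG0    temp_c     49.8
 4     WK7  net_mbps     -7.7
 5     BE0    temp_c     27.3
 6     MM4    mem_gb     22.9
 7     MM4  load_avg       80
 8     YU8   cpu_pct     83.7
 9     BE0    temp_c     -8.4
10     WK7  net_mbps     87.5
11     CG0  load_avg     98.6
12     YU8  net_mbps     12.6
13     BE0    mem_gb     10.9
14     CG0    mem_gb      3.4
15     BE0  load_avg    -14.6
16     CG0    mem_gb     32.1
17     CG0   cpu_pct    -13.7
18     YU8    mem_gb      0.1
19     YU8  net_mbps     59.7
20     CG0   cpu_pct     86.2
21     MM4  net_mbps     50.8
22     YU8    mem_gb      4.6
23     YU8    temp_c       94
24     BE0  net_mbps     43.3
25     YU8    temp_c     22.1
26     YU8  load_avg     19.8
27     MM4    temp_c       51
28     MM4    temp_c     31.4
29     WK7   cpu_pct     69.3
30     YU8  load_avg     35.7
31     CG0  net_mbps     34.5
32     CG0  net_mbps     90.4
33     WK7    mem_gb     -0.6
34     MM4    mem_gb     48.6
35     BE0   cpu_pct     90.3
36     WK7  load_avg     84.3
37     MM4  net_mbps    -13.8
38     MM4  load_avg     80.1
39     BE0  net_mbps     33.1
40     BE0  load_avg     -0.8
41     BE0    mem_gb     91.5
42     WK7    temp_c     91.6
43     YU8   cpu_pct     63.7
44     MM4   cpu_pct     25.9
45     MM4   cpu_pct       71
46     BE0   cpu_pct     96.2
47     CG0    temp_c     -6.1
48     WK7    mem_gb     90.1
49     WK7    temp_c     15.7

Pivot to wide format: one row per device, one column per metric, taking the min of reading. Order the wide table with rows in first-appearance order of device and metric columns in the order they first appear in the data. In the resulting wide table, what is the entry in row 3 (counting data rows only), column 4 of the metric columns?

33.1

With rows in first-appearance order of device, row 3 is device=BE0. metric columns in first-appearance order: cpu_pct, load_avg, temp_c, net_mbps, mem_gb; column 4 is net_mbps.
Long rows with device=BE0, metric=net_mbps: min(43.3, 33.1) = 33.1.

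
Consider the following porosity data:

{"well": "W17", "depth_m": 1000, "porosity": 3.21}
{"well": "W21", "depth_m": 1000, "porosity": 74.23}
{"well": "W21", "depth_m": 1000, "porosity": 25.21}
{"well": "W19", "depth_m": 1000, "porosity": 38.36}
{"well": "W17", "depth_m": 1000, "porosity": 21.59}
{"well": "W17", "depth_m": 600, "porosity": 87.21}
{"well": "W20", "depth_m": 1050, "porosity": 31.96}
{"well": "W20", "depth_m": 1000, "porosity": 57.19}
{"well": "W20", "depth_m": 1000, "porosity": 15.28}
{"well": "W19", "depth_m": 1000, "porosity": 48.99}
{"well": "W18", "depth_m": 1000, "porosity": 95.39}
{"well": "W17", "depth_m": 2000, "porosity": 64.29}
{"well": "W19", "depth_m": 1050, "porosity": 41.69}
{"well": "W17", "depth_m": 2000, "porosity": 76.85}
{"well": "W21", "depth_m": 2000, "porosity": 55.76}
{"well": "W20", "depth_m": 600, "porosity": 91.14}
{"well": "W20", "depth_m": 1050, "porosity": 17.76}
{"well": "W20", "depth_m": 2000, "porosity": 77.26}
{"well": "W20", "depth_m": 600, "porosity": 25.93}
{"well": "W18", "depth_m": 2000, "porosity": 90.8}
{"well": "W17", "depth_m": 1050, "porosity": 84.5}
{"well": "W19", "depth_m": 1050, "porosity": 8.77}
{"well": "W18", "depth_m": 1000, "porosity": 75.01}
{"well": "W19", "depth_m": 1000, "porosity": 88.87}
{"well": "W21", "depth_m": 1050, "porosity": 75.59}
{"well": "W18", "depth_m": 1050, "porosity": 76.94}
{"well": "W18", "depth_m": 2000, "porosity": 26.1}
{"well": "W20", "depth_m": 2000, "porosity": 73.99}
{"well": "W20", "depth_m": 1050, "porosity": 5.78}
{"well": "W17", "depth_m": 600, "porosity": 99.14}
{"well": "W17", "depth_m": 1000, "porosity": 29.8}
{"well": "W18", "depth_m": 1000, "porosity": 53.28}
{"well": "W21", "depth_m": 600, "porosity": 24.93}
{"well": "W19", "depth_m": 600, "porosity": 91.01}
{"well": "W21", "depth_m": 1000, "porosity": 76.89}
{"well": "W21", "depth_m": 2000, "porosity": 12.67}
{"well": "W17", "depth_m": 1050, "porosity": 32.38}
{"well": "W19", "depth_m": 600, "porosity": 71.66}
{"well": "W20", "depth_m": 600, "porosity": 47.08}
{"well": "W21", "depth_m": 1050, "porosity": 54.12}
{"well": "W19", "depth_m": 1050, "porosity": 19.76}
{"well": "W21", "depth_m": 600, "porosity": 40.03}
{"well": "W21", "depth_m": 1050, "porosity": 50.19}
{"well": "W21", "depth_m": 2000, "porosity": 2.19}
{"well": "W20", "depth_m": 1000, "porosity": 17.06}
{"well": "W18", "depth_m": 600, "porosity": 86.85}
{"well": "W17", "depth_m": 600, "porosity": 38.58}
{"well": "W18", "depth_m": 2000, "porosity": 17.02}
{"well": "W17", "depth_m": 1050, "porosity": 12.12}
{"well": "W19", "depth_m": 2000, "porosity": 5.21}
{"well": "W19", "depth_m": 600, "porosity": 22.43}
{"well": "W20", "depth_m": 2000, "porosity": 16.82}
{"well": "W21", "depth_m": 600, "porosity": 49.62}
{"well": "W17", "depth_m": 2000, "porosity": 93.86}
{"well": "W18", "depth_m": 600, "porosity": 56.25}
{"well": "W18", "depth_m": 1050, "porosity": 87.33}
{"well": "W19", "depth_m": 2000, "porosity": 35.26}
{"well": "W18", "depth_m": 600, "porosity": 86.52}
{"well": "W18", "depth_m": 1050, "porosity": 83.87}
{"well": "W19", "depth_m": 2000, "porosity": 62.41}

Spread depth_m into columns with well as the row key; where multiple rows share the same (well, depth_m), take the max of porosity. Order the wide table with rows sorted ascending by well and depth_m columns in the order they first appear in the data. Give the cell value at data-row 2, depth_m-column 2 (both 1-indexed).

86.85

With rows sorted ascending by well, row 2 is well=W18. depth_m columns in first-appearance order: 1000, 600, 1050, 2000; column 2 is 600.
Long rows with well=W18, depth_m=600: max(86.85, 56.25, 86.52) = 86.85.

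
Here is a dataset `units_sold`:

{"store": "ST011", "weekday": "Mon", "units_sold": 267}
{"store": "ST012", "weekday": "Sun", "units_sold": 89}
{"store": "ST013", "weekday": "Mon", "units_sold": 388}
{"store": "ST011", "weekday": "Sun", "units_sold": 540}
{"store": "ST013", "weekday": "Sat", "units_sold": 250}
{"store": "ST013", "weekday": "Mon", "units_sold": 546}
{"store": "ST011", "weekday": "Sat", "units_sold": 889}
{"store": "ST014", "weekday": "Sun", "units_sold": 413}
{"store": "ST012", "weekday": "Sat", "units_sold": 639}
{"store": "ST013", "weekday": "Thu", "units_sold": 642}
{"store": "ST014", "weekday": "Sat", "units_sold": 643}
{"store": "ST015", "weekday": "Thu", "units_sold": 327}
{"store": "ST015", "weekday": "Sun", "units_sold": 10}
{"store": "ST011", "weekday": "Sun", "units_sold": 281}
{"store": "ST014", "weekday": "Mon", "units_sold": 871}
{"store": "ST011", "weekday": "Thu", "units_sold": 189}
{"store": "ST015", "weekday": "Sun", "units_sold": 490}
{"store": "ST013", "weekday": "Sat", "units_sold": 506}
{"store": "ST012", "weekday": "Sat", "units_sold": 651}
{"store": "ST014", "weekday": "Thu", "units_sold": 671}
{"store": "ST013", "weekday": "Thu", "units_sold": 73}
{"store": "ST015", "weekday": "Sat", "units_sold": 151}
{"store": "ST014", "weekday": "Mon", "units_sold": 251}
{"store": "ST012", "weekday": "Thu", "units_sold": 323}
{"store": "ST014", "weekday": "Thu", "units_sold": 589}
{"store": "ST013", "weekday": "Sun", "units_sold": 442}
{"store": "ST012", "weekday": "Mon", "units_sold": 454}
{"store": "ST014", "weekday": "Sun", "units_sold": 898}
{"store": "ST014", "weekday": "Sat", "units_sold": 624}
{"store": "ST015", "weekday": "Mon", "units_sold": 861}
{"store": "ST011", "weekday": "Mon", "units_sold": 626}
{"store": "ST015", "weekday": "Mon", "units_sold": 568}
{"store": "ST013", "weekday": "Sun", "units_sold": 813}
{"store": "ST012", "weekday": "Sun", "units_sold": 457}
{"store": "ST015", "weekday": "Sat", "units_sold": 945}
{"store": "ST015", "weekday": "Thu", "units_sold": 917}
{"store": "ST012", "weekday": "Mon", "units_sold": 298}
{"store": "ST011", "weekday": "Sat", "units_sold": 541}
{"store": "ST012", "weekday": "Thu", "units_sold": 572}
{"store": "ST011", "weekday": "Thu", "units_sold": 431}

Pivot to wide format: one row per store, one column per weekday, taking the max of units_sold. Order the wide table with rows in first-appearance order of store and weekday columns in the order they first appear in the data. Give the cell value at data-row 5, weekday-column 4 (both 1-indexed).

917

With rows in first-appearance order of store, row 5 is store=ST015. weekday columns in first-appearance order: Mon, Sun, Sat, Thu; column 4 is Thu.
Long rows with store=ST015, weekday=Thu: max(327, 917) = 917.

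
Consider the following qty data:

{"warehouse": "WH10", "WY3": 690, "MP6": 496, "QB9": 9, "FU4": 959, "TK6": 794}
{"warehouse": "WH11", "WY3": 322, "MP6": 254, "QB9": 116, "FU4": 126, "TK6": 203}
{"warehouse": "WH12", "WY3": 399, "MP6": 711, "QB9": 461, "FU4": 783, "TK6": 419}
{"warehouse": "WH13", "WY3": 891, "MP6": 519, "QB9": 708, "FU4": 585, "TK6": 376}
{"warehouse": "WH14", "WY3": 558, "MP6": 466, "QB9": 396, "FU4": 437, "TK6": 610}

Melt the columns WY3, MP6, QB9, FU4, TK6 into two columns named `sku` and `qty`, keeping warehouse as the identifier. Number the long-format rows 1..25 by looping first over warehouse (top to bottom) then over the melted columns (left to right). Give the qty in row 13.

25 rows total (5 × 5). Row 13: index ⌊(13-1)/5⌋ = 2 into warehouse → WH12; (13-1) mod 5 = 2 into the melted columns → QB9.
So row 13 is (WH12, QB9, 461); qty = 461.

461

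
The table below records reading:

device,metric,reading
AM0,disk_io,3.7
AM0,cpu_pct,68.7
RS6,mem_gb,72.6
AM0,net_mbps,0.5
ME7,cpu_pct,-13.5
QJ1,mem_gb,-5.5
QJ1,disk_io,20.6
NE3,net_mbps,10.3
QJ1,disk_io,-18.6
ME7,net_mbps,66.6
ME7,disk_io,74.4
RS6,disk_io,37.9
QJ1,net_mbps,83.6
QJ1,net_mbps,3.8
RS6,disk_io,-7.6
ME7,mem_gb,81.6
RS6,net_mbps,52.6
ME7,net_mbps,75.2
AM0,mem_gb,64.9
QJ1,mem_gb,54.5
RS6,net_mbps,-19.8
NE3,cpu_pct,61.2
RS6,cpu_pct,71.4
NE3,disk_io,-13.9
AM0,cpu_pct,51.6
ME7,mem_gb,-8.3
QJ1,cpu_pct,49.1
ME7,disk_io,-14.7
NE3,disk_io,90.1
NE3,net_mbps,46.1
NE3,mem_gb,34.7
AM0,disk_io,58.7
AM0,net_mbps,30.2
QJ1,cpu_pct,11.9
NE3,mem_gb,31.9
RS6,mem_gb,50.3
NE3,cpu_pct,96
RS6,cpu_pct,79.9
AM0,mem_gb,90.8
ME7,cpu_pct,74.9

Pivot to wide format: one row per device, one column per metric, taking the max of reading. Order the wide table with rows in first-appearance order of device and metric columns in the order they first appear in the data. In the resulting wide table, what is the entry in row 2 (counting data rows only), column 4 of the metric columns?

52.6

With rows in first-appearance order of device, row 2 is device=RS6. metric columns in first-appearance order: disk_io, cpu_pct, mem_gb, net_mbps; column 4 is net_mbps.
Long rows with device=RS6, metric=net_mbps: max(52.6, -19.8) = 52.6.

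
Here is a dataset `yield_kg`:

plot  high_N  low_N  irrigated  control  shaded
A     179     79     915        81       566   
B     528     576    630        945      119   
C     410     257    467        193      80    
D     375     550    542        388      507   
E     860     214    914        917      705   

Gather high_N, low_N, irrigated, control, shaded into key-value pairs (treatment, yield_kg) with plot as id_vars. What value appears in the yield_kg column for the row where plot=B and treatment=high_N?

528

Unpivoting turns each (plot, wide-column) pair into one long row.
The wide cell at row B, column high_N holds 528, so the long row (B, high_N) has yield_kg=528.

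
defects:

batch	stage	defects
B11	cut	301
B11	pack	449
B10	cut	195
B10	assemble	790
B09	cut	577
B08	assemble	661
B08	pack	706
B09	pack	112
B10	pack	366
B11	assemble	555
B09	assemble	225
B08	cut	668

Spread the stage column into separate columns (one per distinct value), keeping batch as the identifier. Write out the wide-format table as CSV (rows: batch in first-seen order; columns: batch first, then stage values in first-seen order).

batch,cut,pack,assemble
B11,301,449,555
B10,195,366,790
B09,577,112,225
B08,668,706,661

Columns: batch plus the 3 distinct stage values (cut, pack, assemble).
For example, row B11 column cut takes defects=301 from the long row (B11, cut).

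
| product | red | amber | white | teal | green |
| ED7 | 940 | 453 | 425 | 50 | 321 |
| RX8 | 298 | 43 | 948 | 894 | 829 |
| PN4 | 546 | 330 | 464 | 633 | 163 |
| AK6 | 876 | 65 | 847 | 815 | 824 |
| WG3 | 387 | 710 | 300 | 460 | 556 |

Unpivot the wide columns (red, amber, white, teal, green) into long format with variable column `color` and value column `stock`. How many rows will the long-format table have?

25

5 product values × 5 melted columns = 25 rows.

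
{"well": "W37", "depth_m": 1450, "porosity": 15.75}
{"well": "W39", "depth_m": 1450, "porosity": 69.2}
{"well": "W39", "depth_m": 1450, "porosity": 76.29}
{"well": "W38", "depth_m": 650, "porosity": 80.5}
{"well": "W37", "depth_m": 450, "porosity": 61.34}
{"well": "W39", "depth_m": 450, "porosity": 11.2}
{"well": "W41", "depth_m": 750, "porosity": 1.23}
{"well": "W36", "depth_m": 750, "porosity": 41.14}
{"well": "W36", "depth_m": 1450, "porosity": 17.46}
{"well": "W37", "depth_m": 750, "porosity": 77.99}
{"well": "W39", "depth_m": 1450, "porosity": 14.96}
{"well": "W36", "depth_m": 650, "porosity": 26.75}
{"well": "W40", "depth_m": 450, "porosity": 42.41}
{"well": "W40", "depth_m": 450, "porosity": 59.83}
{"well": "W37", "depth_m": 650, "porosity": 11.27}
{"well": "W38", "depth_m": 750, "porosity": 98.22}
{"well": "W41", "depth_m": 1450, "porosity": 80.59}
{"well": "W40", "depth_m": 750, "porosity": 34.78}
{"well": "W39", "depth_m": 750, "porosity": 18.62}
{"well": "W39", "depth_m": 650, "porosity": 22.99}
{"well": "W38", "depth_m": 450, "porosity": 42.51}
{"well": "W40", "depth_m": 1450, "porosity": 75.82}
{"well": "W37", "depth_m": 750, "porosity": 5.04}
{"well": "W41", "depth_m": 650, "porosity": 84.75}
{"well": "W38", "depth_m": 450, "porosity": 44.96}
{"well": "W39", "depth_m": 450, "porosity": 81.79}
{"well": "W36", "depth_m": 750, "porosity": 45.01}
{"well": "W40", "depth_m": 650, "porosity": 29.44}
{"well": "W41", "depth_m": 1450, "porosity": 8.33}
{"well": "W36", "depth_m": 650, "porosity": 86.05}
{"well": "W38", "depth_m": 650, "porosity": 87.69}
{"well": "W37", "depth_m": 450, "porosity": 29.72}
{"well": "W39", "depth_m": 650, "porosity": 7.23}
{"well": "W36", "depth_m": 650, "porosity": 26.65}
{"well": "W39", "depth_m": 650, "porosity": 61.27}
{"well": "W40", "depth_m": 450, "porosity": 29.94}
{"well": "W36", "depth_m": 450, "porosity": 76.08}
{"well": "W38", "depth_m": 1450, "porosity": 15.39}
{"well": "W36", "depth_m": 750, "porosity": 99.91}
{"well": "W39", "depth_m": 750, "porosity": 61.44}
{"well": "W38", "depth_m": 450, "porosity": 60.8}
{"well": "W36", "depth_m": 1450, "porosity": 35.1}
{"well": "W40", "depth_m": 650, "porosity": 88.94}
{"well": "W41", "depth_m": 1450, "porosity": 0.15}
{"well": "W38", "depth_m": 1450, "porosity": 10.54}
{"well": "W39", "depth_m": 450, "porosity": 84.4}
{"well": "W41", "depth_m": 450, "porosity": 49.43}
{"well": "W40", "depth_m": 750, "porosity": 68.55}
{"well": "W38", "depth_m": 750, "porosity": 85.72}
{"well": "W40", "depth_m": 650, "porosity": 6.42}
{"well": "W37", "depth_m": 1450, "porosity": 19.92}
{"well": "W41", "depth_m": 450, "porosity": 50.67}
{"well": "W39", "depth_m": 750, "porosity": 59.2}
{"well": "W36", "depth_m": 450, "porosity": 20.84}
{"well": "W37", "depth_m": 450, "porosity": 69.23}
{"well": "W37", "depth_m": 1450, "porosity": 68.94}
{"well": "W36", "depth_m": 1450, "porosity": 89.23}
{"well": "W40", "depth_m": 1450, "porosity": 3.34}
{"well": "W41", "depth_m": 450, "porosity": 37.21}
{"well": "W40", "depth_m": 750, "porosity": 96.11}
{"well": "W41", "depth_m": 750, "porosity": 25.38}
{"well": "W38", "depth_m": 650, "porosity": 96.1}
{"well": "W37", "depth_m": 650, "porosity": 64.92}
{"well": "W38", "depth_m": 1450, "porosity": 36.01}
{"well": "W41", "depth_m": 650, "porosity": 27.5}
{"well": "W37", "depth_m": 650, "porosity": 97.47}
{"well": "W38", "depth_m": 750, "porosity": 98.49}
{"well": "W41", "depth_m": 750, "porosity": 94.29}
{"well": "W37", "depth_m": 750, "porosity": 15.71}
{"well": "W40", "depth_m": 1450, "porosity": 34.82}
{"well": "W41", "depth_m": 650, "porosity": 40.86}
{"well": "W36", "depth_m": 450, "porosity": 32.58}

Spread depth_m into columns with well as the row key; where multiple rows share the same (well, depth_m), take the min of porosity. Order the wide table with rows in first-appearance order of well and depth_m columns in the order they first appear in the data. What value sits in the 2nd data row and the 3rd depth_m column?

11.2

With rows in first-appearance order of well, row 2 is well=W39. depth_m columns in first-appearance order: 1450, 650, 450, 750; column 3 is 450.
Long rows with well=W39, depth_m=450: min(11.2, 81.79, 84.4) = 11.2.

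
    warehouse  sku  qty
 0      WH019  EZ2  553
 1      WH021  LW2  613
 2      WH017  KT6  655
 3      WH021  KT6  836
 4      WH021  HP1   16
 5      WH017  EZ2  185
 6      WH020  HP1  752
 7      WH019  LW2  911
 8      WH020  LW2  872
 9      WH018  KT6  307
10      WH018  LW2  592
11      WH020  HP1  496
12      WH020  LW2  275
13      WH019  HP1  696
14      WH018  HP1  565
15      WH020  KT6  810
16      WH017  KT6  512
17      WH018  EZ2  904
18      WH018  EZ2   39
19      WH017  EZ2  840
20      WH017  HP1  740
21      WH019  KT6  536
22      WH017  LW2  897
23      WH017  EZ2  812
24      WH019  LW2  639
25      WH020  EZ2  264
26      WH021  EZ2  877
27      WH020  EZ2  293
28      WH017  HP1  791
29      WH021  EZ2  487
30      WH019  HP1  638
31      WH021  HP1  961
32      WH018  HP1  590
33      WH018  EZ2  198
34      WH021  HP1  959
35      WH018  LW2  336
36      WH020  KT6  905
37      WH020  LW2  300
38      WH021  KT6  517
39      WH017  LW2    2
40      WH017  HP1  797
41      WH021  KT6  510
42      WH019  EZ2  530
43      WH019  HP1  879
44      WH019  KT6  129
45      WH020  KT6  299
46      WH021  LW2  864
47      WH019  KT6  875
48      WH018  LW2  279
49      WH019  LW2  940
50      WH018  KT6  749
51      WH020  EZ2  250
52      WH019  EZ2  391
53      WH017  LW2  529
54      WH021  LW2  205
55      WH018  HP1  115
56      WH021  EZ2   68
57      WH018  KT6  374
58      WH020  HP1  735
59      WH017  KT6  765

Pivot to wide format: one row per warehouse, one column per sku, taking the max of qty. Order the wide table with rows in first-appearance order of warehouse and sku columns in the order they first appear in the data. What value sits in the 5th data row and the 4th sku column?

590

With rows in first-appearance order of warehouse, row 5 is warehouse=WH018. sku columns in first-appearance order: EZ2, LW2, KT6, HP1; column 4 is HP1.
Long rows with warehouse=WH018, sku=HP1: max(565, 590, 115) = 590.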